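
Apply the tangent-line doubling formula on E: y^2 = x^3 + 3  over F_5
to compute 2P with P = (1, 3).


Doubling: s = (3 x1^2 + a) / (2 y1)
s = (3*1^2 + 0) / (2*3) mod 5 = 3
x3 = s^2 - 2 x1 mod 5 = 3^2 - 2*1 = 2
y3 = s (x1 - x3) - y1 mod 5 = 3 * (1 - 2) - 3 = 4

2P = (2, 4)


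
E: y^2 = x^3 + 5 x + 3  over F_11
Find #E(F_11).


For each x in F_11, count y with y^2 = x^3 + 5 x + 3 mod 11:
  x = 0: RHS = 3, y in [5, 6]  -> 2 point(s)
  x = 1: RHS = 9, y in [3, 8]  -> 2 point(s)
  x = 3: RHS = 1, y in [1, 10]  -> 2 point(s)
  x = 8: RHS = 5, y in [4, 7]  -> 2 point(s)
Affine points: 8. Add the point at infinity: total = 9.

#E(F_11) = 9


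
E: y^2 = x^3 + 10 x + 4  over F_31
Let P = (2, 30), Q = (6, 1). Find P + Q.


P != Q, so use the chord formula.
s = (y2 - y1) / (x2 - x1) = (2) / (4) mod 31 = 16
x3 = s^2 - x1 - x2 mod 31 = 16^2 - 2 - 6 = 0
y3 = s (x1 - x3) - y1 mod 31 = 16 * (2 - 0) - 30 = 2

P + Q = (0, 2)


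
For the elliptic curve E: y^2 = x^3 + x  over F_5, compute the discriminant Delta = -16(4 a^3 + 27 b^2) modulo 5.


4 a^3 + 27 b^2 = 4*1^3 + 27*0^2 = 4 + 0 = 4
Delta = -16 * (4) = -64
Delta mod 5 = 1

Delta = 1 (mod 5)


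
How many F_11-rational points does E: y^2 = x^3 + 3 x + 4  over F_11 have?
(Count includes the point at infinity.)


For each x in F_11, count y with y^2 = x^3 + 3 x + 4 mod 11:
  x = 0: RHS = 4, y in [2, 9]  -> 2 point(s)
  x = 4: RHS = 3, y in [5, 6]  -> 2 point(s)
  x = 5: RHS = 1, y in [1, 10]  -> 2 point(s)
  x = 7: RHS = 5, y in [4, 7]  -> 2 point(s)
  x = 8: RHS = 1, y in [1, 10]  -> 2 point(s)
  x = 9: RHS = 1, y in [1, 10]  -> 2 point(s)
  x = 10: RHS = 0, y in [0]  -> 1 point(s)
Affine points: 13. Add the point at infinity: total = 14.

#E(F_11) = 14


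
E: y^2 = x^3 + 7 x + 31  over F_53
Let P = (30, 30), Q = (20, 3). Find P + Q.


P != Q, so use the chord formula.
s = (y2 - y1) / (x2 - x1) = (26) / (43) mod 53 = 8
x3 = s^2 - x1 - x2 mod 53 = 8^2 - 30 - 20 = 14
y3 = s (x1 - x3) - y1 mod 53 = 8 * (30 - 14) - 30 = 45

P + Q = (14, 45)


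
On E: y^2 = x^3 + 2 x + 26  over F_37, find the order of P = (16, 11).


Compute successive multiples of P until we hit O:
  1P = (16, 11)
  2P = (9, 12)
  3P = (9, 25)
  4P = (16, 26)
  5P = O

ord(P) = 5


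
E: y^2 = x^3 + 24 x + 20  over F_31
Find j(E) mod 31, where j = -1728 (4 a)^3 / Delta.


Delta = -16(4 a^3 + 27 b^2) mod 31 = 29
-1728 * (4 a)^3 = -1728 * (4*24)^3 mod 31 = 30
j = 30 * 29^(-1) mod 31 = 16

j = 16 (mod 31)


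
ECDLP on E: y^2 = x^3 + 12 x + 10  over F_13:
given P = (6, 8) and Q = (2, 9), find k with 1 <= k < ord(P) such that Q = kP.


Enumerate multiples of P until we hit Q = (2, 9):
  1P = (6, 8)
  2P = (2, 9)
Match found at i = 2.

k = 2


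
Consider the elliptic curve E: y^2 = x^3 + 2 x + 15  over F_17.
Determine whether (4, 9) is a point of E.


Check whether y^2 = x^3 + 2 x + 15 (mod 17) for (x, y) = (4, 9).
LHS: y^2 = 9^2 mod 17 = 13
RHS: x^3 + 2 x + 15 = 4^3 + 2*4 + 15 mod 17 = 2
LHS != RHS

No, not on the curve


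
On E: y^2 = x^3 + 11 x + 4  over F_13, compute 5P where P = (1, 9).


k = 5 = 101_2 (binary, LSB first: 101)
Double-and-add from P = (1, 9):
  bit 0 = 1: acc = O + (1, 9) = (1, 9)
  bit 1 = 0: acc unchanged = (1, 9)
  bit 2 = 1: acc = (1, 9) + (10, 3) = (1, 4)

5P = (1, 4)


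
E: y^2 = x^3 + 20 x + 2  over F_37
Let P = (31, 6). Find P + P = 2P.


Doubling: s = (3 x1^2 + a) / (2 y1)
s = (3*31^2 + 20) / (2*6) mod 37 = 23
x3 = s^2 - 2 x1 mod 37 = 23^2 - 2*31 = 23
y3 = s (x1 - x3) - y1 mod 37 = 23 * (31 - 23) - 6 = 30

2P = (23, 30)


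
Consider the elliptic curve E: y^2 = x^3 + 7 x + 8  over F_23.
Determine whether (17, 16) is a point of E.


Check whether y^2 = x^3 + 7 x + 8 (mod 23) for (x, y) = (17, 16).
LHS: y^2 = 16^2 mod 23 = 3
RHS: x^3 + 7 x + 8 = 17^3 + 7*17 + 8 mod 23 = 3
LHS = RHS

Yes, on the curve


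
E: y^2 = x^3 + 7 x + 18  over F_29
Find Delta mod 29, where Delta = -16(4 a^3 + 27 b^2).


4 a^3 + 27 b^2 = 4*7^3 + 27*18^2 = 1372 + 8748 = 10120
Delta = -16 * (10120) = -161920
Delta mod 29 = 16

Delta = 16 (mod 29)


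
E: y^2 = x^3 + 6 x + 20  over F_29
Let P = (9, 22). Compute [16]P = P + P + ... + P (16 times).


k = 16 = 10000_2 (binary, LSB first: 00001)
Double-and-add from P = (9, 22):
  bit 0 = 0: acc unchanged = O
  bit 1 = 0: acc unchanged = O
  bit 2 = 0: acc unchanged = O
  bit 3 = 0: acc unchanged = O
  bit 4 = 1: acc = O + (7, 12) = (7, 12)

16P = (7, 12)


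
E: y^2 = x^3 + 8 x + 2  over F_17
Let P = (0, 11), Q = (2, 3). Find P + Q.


P != Q, so use the chord formula.
s = (y2 - y1) / (x2 - x1) = (9) / (2) mod 17 = 13
x3 = s^2 - x1 - x2 mod 17 = 13^2 - 0 - 2 = 14
y3 = s (x1 - x3) - y1 mod 17 = 13 * (0 - 14) - 11 = 11

P + Q = (14, 11)


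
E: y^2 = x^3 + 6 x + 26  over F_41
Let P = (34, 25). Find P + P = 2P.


Doubling: s = (3 x1^2 + a) / (2 y1)
s = (3*34^2 + 6) / (2*25) mod 41 = 17
x3 = s^2 - 2 x1 mod 41 = 17^2 - 2*34 = 16
y3 = s (x1 - x3) - y1 mod 41 = 17 * (34 - 16) - 25 = 35

2P = (16, 35)


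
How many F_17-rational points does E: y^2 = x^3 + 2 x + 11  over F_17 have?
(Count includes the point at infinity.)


For each x in F_17, count y with y^2 = x^3 + 2 x + 11 mod 17:
  x = 4: RHS = 15, y in [7, 10]  -> 2 point(s)
  x = 6: RHS = 1, y in [1, 16]  -> 2 point(s)
  x = 11: RHS = 4, y in [2, 15]  -> 2 point(s)
  x = 15: RHS = 16, y in [4, 13]  -> 2 point(s)
  x = 16: RHS = 8, y in [5, 12]  -> 2 point(s)
Affine points: 10. Add the point at infinity: total = 11.

#E(F_17) = 11


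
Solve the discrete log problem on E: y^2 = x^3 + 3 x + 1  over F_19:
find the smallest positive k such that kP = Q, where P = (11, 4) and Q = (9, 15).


Enumerate multiples of P until we hit Q = (9, 15):
  1P = (11, 4)
  2P = (6, 11)
  3P = (7, 17)
  4P = (8, 10)
  5P = (4, 1)
  6P = (10, 10)
  7P = (15, 1)
  8P = (9, 4)
  9P = (18, 15)
  10P = (1, 9)
  11P = (12, 6)
  12P = (0, 18)
  13P = (17, 14)
  14P = (17, 5)
  15P = (0, 1)
  16P = (12, 13)
  17P = (1, 10)
  18P = (18, 4)
  19P = (9, 15)
Match found at i = 19.

k = 19


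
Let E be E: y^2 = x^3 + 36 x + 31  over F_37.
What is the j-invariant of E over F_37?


Delta = -16(4 a^3 + 27 b^2) mod 37 = 15
-1728 * (4 a)^3 = -1728 * (4*36)^3 mod 37 = 36
j = 36 * 15^(-1) mod 37 = 32

j = 32 (mod 37)


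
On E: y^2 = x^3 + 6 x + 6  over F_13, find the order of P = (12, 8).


Compute successive multiples of P until we hit O:
  1P = (12, 8)
  2P = (11, 8)
  3P = (3, 5)
  4P = (1, 0)
  5P = (3, 8)
  6P = (11, 5)
  7P = (12, 5)
  8P = O

ord(P) = 8


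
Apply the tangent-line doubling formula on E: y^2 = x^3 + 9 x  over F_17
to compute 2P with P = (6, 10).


Doubling: s = (3 x1^2 + a) / (2 y1)
s = (3*6^2 + 9) / (2*10) mod 17 = 5
x3 = s^2 - 2 x1 mod 17 = 5^2 - 2*6 = 13
y3 = s (x1 - x3) - y1 mod 17 = 5 * (6 - 13) - 10 = 6

2P = (13, 6)


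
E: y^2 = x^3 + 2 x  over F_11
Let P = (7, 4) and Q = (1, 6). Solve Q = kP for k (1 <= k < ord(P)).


Enumerate multiples of P until we hit Q = (1, 6):
  1P = (7, 4)
  2P = (1, 6)
Match found at i = 2.

k = 2


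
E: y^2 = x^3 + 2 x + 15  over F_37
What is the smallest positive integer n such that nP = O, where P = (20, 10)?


Compute successive multiples of P until we hit O:
  1P = (20, 10)
  2P = (30, 18)
  3P = (35, 15)
  4P = (15, 4)
  5P = (36, 30)
  6P = (8, 5)
  7P = (12, 18)
  8P = (6, 13)
  ... (continuing to 40P)
  40P = O

ord(P) = 40


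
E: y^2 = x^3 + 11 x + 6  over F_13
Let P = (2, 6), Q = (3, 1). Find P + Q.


P != Q, so use the chord formula.
s = (y2 - y1) / (x2 - x1) = (8) / (1) mod 13 = 8
x3 = s^2 - x1 - x2 mod 13 = 8^2 - 2 - 3 = 7
y3 = s (x1 - x3) - y1 mod 13 = 8 * (2 - 7) - 6 = 6

P + Q = (7, 6)


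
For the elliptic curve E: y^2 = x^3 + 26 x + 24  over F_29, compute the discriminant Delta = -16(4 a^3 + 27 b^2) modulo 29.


4 a^3 + 27 b^2 = 4*26^3 + 27*24^2 = 70304 + 15552 = 85856
Delta = -16 * (85856) = -1373696
Delta mod 29 = 5

Delta = 5 (mod 29)


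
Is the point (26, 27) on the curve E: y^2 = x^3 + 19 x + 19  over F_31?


Check whether y^2 = x^3 + 19 x + 19 (mod 31) for (x, y) = (26, 27).
LHS: y^2 = 27^2 mod 31 = 16
RHS: x^3 + 19 x + 19 = 26^3 + 19*26 + 19 mod 31 = 16
LHS = RHS

Yes, on the curve


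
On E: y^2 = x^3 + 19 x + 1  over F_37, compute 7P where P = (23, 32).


k = 7 = 111_2 (binary, LSB first: 111)
Double-and-add from P = (23, 32):
  bit 0 = 1: acc = O + (23, 32) = (23, 32)
  bit 1 = 1: acc = (23, 32) + (21, 2) = (33, 3)
  bit 2 = 1: acc = (33, 3) + (29, 15) = (21, 35)

7P = (21, 35)


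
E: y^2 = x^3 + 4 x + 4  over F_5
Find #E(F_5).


For each x in F_5, count y with y^2 = x^3 + 4 x + 4 mod 5:
  x = 0: RHS = 4, y in [2, 3]  -> 2 point(s)
  x = 1: RHS = 4, y in [2, 3]  -> 2 point(s)
  x = 2: RHS = 0, y in [0]  -> 1 point(s)
  x = 4: RHS = 4, y in [2, 3]  -> 2 point(s)
Affine points: 7. Add the point at infinity: total = 8.

#E(F_5) = 8


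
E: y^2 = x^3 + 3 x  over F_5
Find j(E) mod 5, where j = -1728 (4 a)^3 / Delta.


Delta = -16(4 a^3 + 27 b^2) mod 5 = 2
-1728 * (4 a)^3 = -1728 * (4*3)^3 mod 5 = 1
j = 1 * 2^(-1) mod 5 = 3

j = 3 (mod 5)


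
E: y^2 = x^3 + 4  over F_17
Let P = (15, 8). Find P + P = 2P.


Doubling: s = (3 x1^2 + a) / (2 y1)
s = (3*15^2 + 0) / (2*8) mod 17 = 5
x3 = s^2 - 2 x1 mod 17 = 5^2 - 2*15 = 12
y3 = s (x1 - x3) - y1 mod 17 = 5 * (15 - 12) - 8 = 7

2P = (12, 7)


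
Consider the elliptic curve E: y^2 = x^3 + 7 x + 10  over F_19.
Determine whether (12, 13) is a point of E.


Check whether y^2 = x^3 + 7 x + 10 (mod 19) for (x, y) = (12, 13).
LHS: y^2 = 13^2 mod 19 = 17
RHS: x^3 + 7 x + 10 = 12^3 + 7*12 + 10 mod 19 = 17
LHS = RHS

Yes, on the curve


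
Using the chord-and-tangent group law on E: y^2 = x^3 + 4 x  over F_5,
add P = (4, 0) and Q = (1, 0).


P != Q, so use the chord formula.
s = (y2 - y1) / (x2 - x1) = (0) / (2) mod 5 = 0
x3 = s^2 - x1 - x2 mod 5 = 0^2 - 4 - 1 = 0
y3 = s (x1 - x3) - y1 mod 5 = 0 * (4 - 0) - 0 = 0

P + Q = (0, 0)


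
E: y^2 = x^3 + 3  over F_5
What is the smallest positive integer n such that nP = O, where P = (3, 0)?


Compute successive multiples of P until we hit O:
  1P = (3, 0)
  2P = O

ord(P) = 2


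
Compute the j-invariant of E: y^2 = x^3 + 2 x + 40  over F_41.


Delta = -16(4 a^3 + 27 b^2) mod 41 = 40
-1728 * (4 a)^3 = -1728 * (4*2)^3 mod 41 = 3
j = 3 * 40^(-1) mod 41 = 38

j = 38 (mod 41)


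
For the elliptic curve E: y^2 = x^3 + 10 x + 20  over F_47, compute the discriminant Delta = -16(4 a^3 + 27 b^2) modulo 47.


4 a^3 + 27 b^2 = 4*10^3 + 27*20^2 = 4000 + 10800 = 14800
Delta = -16 * (14800) = -236800
Delta mod 47 = 33

Delta = 33 (mod 47)


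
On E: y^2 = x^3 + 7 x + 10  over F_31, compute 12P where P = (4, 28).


k = 12 = 1100_2 (binary, LSB first: 0011)
Double-and-add from P = (4, 28):
  bit 0 = 0: acc unchanged = O
  bit 1 = 0: acc unchanged = O
  bit 2 = 1: acc = O + (2, 1) = (2, 1)
  bit 3 = 1: acc = (2, 1) + (1, 24) = (30, 23)

12P = (30, 23)


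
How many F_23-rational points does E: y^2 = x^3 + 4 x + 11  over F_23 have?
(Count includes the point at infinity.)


For each x in F_23, count y with y^2 = x^3 + 4 x + 11 mod 23:
  x = 1: RHS = 16, y in [4, 19]  -> 2 point(s)
  x = 2: RHS = 4, y in [2, 21]  -> 2 point(s)
  x = 3: RHS = 4, y in [2, 21]  -> 2 point(s)
  x = 5: RHS = 18, y in [8, 15]  -> 2 point(s)
  x = 8: RHS = 3, y in [7, 16]  -> 2 point(s)
  x = 10: RHS = 16, y in [4, 19]  -> 2 point(s)
  x = 11: RHS = 6, y in [11, 12]  -> 2 point(s)
  x = 12: RHS = 16, y in [4, 19]  -> 2 point(s)
  x = 13: RHS = 6, y in [11, 12]  -> 2 point(s)
  x = 16: RHS = 8, y in [10, 13]  -> 2 point(s)
  x = 17: RHS = 1, y in [1, 22]  -> 2 point(s)
  x = 18: RHS = 4, y in [2, 21]  -> 2 point(s)
  x = 19: RHS = 0, y in [0]  -> 1 point(s)
  x = 20: RHS = 18, y in [8, 15]  -> 2 point(s)
  x = 21: RHS = 18, y in [8, 15]  -> 2 point(s)
  x = 22: RHS = 6, y in [11, 12]  -> 2 point(s)
Affine points: 31. Add the point at infinity: total = 32.

#E(F_23) = 32


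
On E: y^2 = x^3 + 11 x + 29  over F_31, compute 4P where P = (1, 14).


k = 4 = 100_2 (binary, LSB first: 001)
Double-and-add from P = (1, 14):
  bit 0 = 0: acc unchanged = O
  bit 1 = 0: acc unchanged = O
  bit 2 = 1: acc = O + (2, 11) = (2, 11)

4P = (2, 11)


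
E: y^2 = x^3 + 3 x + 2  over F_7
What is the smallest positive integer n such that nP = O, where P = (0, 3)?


Compute successive multiples of P until we hit O:
  1P = (0, 3)
  2P = (2, 3)
  3P = (5, 4)
  4P = (4, 6)
  5P = (4, 1)
  6P = (5, 3)
  7P = (2, 4)
  8P = (0, 4)
  ... (continuing to 9P)
  9P = O

ord(P) = 9


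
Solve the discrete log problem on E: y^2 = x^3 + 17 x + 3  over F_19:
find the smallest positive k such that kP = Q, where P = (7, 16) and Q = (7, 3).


Enumerate multiples of P until we hit Q = (7, 3):
  1P = (7, 16)
  2P = (9, 7)
  3P = (9, 12)
  4P = (7, 3)
Match found at i = 4.

k = 4


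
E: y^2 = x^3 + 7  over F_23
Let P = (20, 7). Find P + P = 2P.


Doubling: s = (3 x1^2 + a) / (2 y1)
s = (3*20^2 + 0) / (2*7) mod 23 = 20
x3 = s^2 - 2 x1 mod 23 = 20^2 - 2*20 = 15
y3 = s (x1 - x3) - y1 mod 23 = 20 * (20 - 15) - 7 = 1

2P = (15, 1)


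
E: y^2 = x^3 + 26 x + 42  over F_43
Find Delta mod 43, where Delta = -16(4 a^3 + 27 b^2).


4 a^3 + 27 b^2 = 4*26^3 + 27*42^2 = 70304 + 47628 = 117932
Delta = -16 * (117932) = -1886912
Delta mod 43 = 14

Delta = 14 (mod 43)


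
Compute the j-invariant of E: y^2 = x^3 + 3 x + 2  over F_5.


Delta = -16(4 a^3 + 27 b^2) mod 5 = 4
-1728 * (4 a)^3 = -1728 * (4*3)^3 mod 5 = 1
j = 1 * 4^(-1) mod 5 = 4

j = 4 (mod 5)


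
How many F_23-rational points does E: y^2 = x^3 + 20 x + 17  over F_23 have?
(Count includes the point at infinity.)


For each x in F_23, count y with y^2 = x^3 + 20 x + 17 mod 23:
  x = 3: RHS = 12, y in [9, 14]  -> 2 point(s)
  x = 4: RHS = 0, y in [0]  -> 1 point(s)
  x = 5: RHS = 12, y in [9, 14]  -> 2 point(s)
  x = 6: RHS = 8, y in [10, 13]  -> 2 point(s)
  x = 9: RHS = 6, y in [11, 12]  -> 2 point(s)
  x = 11: RHS = 4, y in [2, 21]  -> 2 point(s)
  x = 13: RHS = 13, y in [6, 17]  -> 2 point(s)
  x = 15: RHS = 12, y in [9, 14]  -> 2 point(s)
  x = 17: RHS = 3, y in [7, 16]  -> 2 point(s)
Affine points: 17. Add the point at infinity: total = 18.

#E(F_23) = 18


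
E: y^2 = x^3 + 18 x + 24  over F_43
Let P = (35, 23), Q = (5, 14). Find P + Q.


P != Q, so use the chord formula.
s = (y2 - y1) / (x2 - x1) = (34) / (13) mod 43 = 39
x3 = s^2 - x1 - x2 mod 43 = 39^2 - 35 - 5 = 19
y3 = s (x1 - x3) - y1 mod 43 = 39 * (35 - 19) - 23 = 42

P + Q = (19, 42)


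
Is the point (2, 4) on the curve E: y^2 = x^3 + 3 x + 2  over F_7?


Check whether y^2 = x^3 + 3 x + 2 (mod 7) for (x, y) = (2, 4).
LHS: y^2 = 4^2 mod 7 = 2
RHS: x^3 + 3 x + 2 = 2^3 + 3*2 + 2 mod 7 = 2
LHS = RHS

Yes, on the curve


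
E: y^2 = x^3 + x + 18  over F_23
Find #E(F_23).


For each x in F_23, count y with y^2 = x^3 + 1 x + 18 mod 23:
  x = 0: RHS = 18, y in [8, 15]  -> 2 point(s)
  x = 3: RHS = 2, y in [5, 18]  -> 2 point(s)
  x = 7: RHS = 0, y in [0]  -> 1 point(s)
  x = 8: RHS = 9, y in [3, 20]  -> 2 point(s)
  x = 10: RHS = 16, y in [4, 19]  -> 2 point(s)
  x = 11: RHS = 3, y in [7, 16]  -> 2 point(s)
  x = 14: RHS = 16, y in [4, 19]  -> 2 point(s)
  x = 15: RHS = 4, y in [2, 21]  -> 2 point(s)
  x = 16: RHS = 13, y in [6, 17]  -> 2 point(s)
  x = 17: RHS = 3, y in [7, 16]  -> 2 point(s)
  x = 18: RHS = 3, y in [7, 16]  -> 2 point(s)
  x = 21: RHS = 8, y in [10, 13]  -> 2 point(s)
  x = 22: RHS = 16, y in [4, 19]  -> 2 point(s)
Affine points: 25. Add the point at infinity: total = 26.

#E(F_23) = 26


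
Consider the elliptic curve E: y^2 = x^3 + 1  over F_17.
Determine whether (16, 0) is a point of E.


Check whether y^2 = x^3 + 0 x + 1 (mod 17) for (x, y) = (16, 0).
LHS: y^2 = 0^2 mod 17 = 0
RHS: x^3 + 0 x + 1 = 16^3 + 0*16 + 1 mod 17 = 0
LHS = RHS

Yes, on the curve


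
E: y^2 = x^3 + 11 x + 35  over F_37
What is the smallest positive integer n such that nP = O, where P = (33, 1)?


Compute successive multiples of P until we hit O:
  1P = (33, 1)
  2P = (18, 16)
  3P = (24, 27)
  4P = (29, 8)
  5P = (22, 26)
  6P = (26, 10)
  7P = (31, 7)
  8P = (19, 31)
  ... (continuing to 47P)
  47P = O

ord(P) = 47


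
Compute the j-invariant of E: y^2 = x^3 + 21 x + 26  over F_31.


Delta = -16(4 a^3 + 27 b^2) mod 31 = 4
-1728 * (4 a)^3 = -1728 * (4*21)^3 mod 31 = 27
j = 27 * 4^(-1) mod 31 = 30

j = 30 (mod 31)


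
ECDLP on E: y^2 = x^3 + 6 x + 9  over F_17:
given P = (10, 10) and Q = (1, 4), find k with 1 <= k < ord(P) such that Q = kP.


Enumerate multiples of P until we hit Q = (1, 4):
  1P = (10, 10)
  2P = (14, 7)
  3P = (1, 13)
  4P = (8, 12)
  5P = (0, 14)
  6P = (16, 6)
  7P = (16, 11)
  8P = (0, 3)
  9P = (8, 5)
  10P = (1, 4)
Match found at i = 10.

k = 10


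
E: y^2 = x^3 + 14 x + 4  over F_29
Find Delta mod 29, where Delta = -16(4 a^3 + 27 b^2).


4 a^3 + 27 b^2 = 4*14^3 + 27*4^2 = 10976 + 432 = 11408
Delta = -16 * (11408) = -182528
Delta mod 29 = 27

Delta = 27 (mod 29)


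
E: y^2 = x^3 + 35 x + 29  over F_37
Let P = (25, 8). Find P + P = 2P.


Doubling: s = (3 x1^2 + a) / (2 y1)
s = (3*25^2 + 35) / (2*8) mod 37 = 13
x3 = s^2 - 2 x1 mod 37 = 13^2 - 2*25 = 8
y3 = s (x1 - x3) - y1 mod 37 = 13 * (25 - 8) - 8 = 28

2P = (8, 28)


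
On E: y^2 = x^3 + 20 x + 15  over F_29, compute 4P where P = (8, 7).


k = 4 = 100_2 (binary, LSB first: 001)
Double-and-add from P = (8, 7):
  bit 0 = 0: acc unchanged = O
  bit 1 = 0: acc unchanged = O
  bit 2 = 1: acc = O + (2, 11) = (2, 11)

4P = (2, 11)


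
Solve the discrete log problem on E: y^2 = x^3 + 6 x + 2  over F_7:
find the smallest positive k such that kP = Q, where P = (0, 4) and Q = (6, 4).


Enumerate multiples of P until we hit Q = (6, 4):
  1P = (0, 4)
  2P = (1, 4)
  3P = (6, 3)
  4P = (2, 1)
  5P = (2, 6)
  6P = (6, 4)
Match found at i = 6.

k = 6


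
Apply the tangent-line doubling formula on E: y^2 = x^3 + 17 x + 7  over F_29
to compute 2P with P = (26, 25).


Doubling: s = (3 x1^2 + a) / (2 y1)
s = (3*26^2 + 17) / (2*25) mod 29 = 9
x3 = s^2 - 2 x1 mod 29 = 9^2 - 2*26 = 0
y3 = s (x1 - x3) - y1 mod 29 = 9 * (26 - 0) - 25 = 6

2P = (0, 6)


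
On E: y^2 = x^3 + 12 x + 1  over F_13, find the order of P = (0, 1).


Compute successive multiples of P until we hit O:
  1P = (0, 1)
  2P = (10, 4)
  3P = (4, 3)
  4P = (6, 9)
  5P = (3, 8)
  6P = (1, 1)
  7P = (12, 12)
  8P = (5, 2)
  ... (continuing to 19P)
  19P = O

ord(P) = 19


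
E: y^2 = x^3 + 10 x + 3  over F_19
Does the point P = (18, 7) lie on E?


Check whether y^2 = x^3 + 10 x + 3 (mod 19) for (x, y) = (18, 7).
LHS: y^2 = 7^2 mod 19 = 11
RHS: x^3 + 10 x + 3 = 18^3 + 10*18 + 3 mod 19 = 11
LHS = RHS

Yes, on the curve


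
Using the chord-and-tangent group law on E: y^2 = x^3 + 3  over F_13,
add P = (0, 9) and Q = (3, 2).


P != Q, so use the chord formula.
s = (y2 - y1) / (x2 - x1) = (6) / (3) mod 13 = 2
x3 = s^2 - x1 - x2 mod 13 = 2^2 - 0 - 3 = 1
y3 = s (x1 - x3) - y1 mod 13 = 2 * (0 - 1) - 9 = 2

P + Q = (1, 2)


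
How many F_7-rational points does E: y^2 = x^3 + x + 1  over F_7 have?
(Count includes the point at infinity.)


For each x in F_7, count y with y^2 = x^3 + 1 x + 1 mod 7:
  x = 0: RHS = 1, y in [1, 6]  -> 2 point(s)
  x = 2: RHS = 4, y in [2, 5]  -> 2 point(s)
Affine points: 4. Add the point at infinity: total = 5.

#E(F_7) = 5


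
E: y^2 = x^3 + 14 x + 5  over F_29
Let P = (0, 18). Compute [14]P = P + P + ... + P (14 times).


k = 14 = 1110_2 (binary, LSB first: 0111)
Double-and-add from P = (0, 18):
  bit 0 = 0: acc unchanged = O
  bit 1 = 1: acc = O + (4, 3) = (4, 3)
  bit 2 = 1: acc = (4, 3) + (15, 9) = (23, 13)
  bit 3 = 1: acc = (23, 13) + (3, 25) = (8, 7)

14P = (8, 7)


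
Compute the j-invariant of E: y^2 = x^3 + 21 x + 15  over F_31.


Delta = -16(4 a^3 + 27 b^2) mod 31 = 1
-1728 * (4 a)^3 = -1728 * (4*21)^3 mod 31 = 27
j = 27 * 1^(-1) mod 31 = 27

j = 27 (mod 31)


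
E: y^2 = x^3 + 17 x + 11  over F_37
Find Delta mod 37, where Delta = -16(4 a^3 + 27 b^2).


4 a^3 + 27 b^2 = 4*17^3 + 27*11^2 = 19652 + 3267 = 22919
Delta = -16 * (22919) = -366704
Delta mod 37 = 3

Delta = 3 (mod 37)


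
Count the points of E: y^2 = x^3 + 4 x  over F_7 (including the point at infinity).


For each x in F_7, count y with y^2 = x^3 + 4 x + 0 mod 7:
  x = 0: RHS = 0, y in [0]  -> 1 point(s)
  x = 2: RHS = 2, y in [3, 4]  -> 2 point(s)
  x = 3: RHS = 4, y in [2, 5]  -> 2 point(s)
  x = 6: RHS = 2, y in [3, 4]  -> 2 point(s)
Affine points: 7. Add the point at infinity: total = 8.

#E(F_7) = 8


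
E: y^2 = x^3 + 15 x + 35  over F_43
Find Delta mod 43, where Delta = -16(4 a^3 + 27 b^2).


4 a^3 + 27 b^2 = 4*15^3 + 27*35^2 = 13500 + 33075 = 46575
Delta = -16 * (46575) = -745200
Delta mod 43 = 33

Delta = 33 (mod 43)


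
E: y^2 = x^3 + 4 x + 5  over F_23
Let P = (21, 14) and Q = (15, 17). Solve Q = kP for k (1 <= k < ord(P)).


Enumerate multiples of P until we hit Q = (15, 17):
  1P = (21, 14)
  2P = (17, 8)
  3P = (16, 5)
  4P = (15, 6)
  5P = (22, 0)
  6P = (15, 17)
Match found at i = 6.

k = 6


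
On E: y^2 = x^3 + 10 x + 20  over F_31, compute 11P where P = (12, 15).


k = 11 = 1011_2 (binary, LSB first: 1101)
Double-and-add from P = (12, 15):
  bit 0 = 1: acc = O + (12, 15) = (12, 15)
  bit 1 = 1: acc = (12, 15) + (9, 23) = (24, 17)
  bit 2 = 0: acc unchanged = (24, 17)
  bit 3 = 1: acc = (24, 17) + (5, 28) = (22, 21)

11P = (22, 21)


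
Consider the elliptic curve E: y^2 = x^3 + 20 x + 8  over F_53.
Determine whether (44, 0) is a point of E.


Check whether y^2 = x^3 + 20 x + 8 (mod 53) for (x, y) = (44, 0).
LHS: y^2 = 0^2 mod 53 = 0
RHS: x^3 + 20 x + 8 = 44^3 + 20*44 + 8 mod 53 = 0
LHS = RHS

Yes, on the curve


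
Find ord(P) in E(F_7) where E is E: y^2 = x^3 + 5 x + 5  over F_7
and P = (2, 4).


Compute successive multiples of P until we hit O:
  1P = (2, 4)
  2P = (5, 1)
  3P = (1, 2)
  4P = (1, 5)
  5P = (5, 6)
  6P = (2, 3)
  7P = O

ord(P) = 7


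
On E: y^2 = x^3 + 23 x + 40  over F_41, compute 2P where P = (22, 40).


Doubling: s = (3 x1^2 + a) / (2 y1)
s = (3*22^2 + 23) / (2*40) mod 41 = 21
x3 = s^2 - 2 x1 mod 41 = 21^2 - 2*22 = 28
y3 = s (x1 - x3) - y1 mod 41 = 21 * (22 - 28) - 40 = 39

2P = (28, 39)


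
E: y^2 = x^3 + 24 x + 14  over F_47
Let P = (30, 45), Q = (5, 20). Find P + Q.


P != Q, so use the chord formula.
s = (y2 - y1) / (x2 - x1) = (22) / (22) mod 47 = 1
x3 = s^2 - x1 - x2 mod 47 = 1^2 - 30 - 5 = 13
y3 = s (x1 - x3) - y1 mod 47 = 1 * (30 - 13) - 45 = 19

P + Q = (13, 19)


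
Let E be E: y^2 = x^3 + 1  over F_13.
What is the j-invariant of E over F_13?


Delta = -16(4 a^3 + 27 b^2) mod 13 = 10
-1728 * (4 a)^3 = -1728 * (4*0)^3 mod 13 = 0
j = 0 * 10^(-1) mod 13 = 0

j = 0 (mod 13)


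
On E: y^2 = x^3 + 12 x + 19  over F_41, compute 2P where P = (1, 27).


Doubling: s = (3 x1^2 + a) / (2 y1)
s = (3*1^2 + 12) / (2*27) mod 41 = 39
x3 = s^2 - 2 x1 mod 41 = 39^2 - 2*1 = 2
y3 = s (x1 - x3) - y1 mod 41 = 39 * (1 - 2) - 27 = 16

2P = (2, 16)


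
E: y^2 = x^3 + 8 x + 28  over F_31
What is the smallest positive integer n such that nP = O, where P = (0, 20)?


Compute successive multiples of P until we hit O:
  1P = (0, 20)
  2P = (5, 10)
  3P = (30, 9)
  4P = (29, 2)
  5P = (21, 8)
  6P = (4, 0)
  7P = (21, 23)
  8P = (29, 29)
  ... (continuing to 12P)
  12P = O

ord(P) = 12


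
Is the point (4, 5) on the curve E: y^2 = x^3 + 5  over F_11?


Check whether y^2 = x^3 + 0 x + 5 (mod 11) for (x, y) = (4, 5).
LHS: y^2 = 5^2 mod 11 = 3
RHS: x^3 + 0 x + 5 = 4^3 + 0*4 + 5 mod 11 = 3
LHS = RHS

Yes, on the curve


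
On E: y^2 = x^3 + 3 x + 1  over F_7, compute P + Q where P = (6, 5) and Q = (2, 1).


P != Q, so use the chord formula.
s = (y2 - y1) / (x2 - x1) = (3) / (3) mod 7 = 1
x3 = s^2 - x1 - x2 mod 7 = 1^2 - 6 - 2 = 0
y3 = s (x1 - x3) - y1 mod 7 = 1 * (6 - 0) - 5 = 1

P + Q = (0, 1)


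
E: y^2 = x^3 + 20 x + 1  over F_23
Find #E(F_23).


For each x in F_23, count y with y^2 = x^3 + 20 x + 1 mod 23:
  x = 0: RHS = 1, y in [1, 22]  -> 2 point(s)
  x = 2: RHS = 3, y in [7, 16]  -> 2 point(s)
  x = 7: RHS = 1, y in [1, 22]  -> 2 point(s)
  x = 8: RHS = 6, y in [11, 12]  -> 2 point(s)
  x = 9: RHS = 13, y in [6, 17]  -> 2 point(s)
  x = 14: RHS = 12, y in [9, 14]  -> 2 point(s)
  x = 16: RHS = 1, y in [1, 22]  -> 2 point(s)
  x = 18: RHS = 6, y in [11, 12]  -> 2 point(s)
  x = 19: RHS = 18, y in [8, 15]  -> 2 point(s)
  x = 20: RHS = 6, y in [11, 12]  -> 2 point(s)
  x = 22: RHS = 3, y in [7, 16]  -> 2 point(s)
Affine points: 22. Add the point at infinity: total = 23.

#E(F_23) = 23


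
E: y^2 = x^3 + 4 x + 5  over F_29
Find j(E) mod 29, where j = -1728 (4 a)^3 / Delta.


Delta = -16(4 a^3 + 27 b^2) mod 29 = 10
-1728 * (4 a)^3 = -1728 * (4*4)^3 mod 29 = 26
j = 26 * 10^(-1) mod 29 = 20

j = 20 (mod 29)


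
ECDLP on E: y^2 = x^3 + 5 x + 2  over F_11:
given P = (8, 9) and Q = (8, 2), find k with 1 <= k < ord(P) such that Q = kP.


Enumerate multiples of P until we hit Q = (8, 2):
  1P = (8, 9)
  2P = (4, 3)
  3P = (4, 8)
  4P = (8, 2)
Match found at i = 4.

k = 4


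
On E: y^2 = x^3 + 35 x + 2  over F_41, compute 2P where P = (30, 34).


k = 2 = 10_2 (binary, LSB first: 01)
Double-and-add from P = (30, 34):
  bit 0 = 0: acc unchanged = O
  bit 1 = 1: acc = O + (6, 10) = (6, 10)

2P = (6, 10)


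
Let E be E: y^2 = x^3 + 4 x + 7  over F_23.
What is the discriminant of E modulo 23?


4 a^3 + 27 b^2 = 4*4^3 + 27*7^2 = 256 + 1323 = 1579
Delta = -16 * (1579) = -25264
Delta mod 23 = 13

Delta = 13 (mod 23)


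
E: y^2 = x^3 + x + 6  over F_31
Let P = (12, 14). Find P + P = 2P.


Doubling: s = (3 x1^2 + a) / (2 y1)
s = (3*12^2 + 1) / (2*14) mod 31 = 21
x3 = s^2 - 2 x1 mod 31 = 21^2 - 2*12 = 14
y3 = s (x1 - x3) - y1 mod 31 = 21 * (12 - 14) - 14 = 6

2P = (14, 6)


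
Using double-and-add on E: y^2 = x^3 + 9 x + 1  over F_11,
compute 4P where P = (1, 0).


k = 4 = 100_2 (binary, LSB first: 001)
Double-and-add from P = (1, 0):
  bit 0 = 0: acc unchanged = O
  bit 1 = 0: acc unchanged = O
  bit 2 = 1: acc = O + O = O

4P = O


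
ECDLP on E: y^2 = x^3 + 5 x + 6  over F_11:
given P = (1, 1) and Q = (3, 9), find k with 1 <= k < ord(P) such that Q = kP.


Enumerate multiples of P until we hit Q = (3, 9):
  1P = (1, 1)
  2P = (3, 2)
  3P = (10, 0)
  4P = (3, 9)
Match found at i = 4.

k = 4


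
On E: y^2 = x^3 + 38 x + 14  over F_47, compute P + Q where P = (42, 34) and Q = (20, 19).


P != Q, so use the chord formula.
s = (y2 - y1) / (x2 - x1) = (32) / (25) mod 47 = 37
x3 = s^2 - x1 - x2 mod 47 = 37^2 - 42 - 20 = 38
y3 = s (x1 - x3) - y1 mod 47 = 37 * (42 - 38) - 34 = 20

P + Q = (38, 20)


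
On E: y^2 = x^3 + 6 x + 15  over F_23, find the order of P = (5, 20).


Compute successive multiples of P until we hit O:
  1P = (5, 20)
  2P = (17, 4)
  3P = (13, 6)
  4P = (21, 8)
  5P = (22, 10)
  6P = (9, 4)
  7P = (2, 14)
  8P = (20, 19)
  ... (continuing to 22P)
  22P = O

ord(P) = 22


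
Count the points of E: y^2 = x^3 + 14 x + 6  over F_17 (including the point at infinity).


For each x in F_17, count y with y^2 = x^3 + 14 x + 6 mod 17:
  x = 1: RHS = 4, y in [2, 15]  -> 2 point(s)
  x = 2: RHS = 8, y in [5, 12]  -> 2 point(s)
  x = 6: RHS = 0, y in [0]  -> 1 point(s)
  x = 8: RHS = 1, y in [1, 16]  -> 2 point(s)
  x = 12: RHS = 15, y in [7, 10]  -> 2 point(s)
  x = 15: RHS = 4, y in [2, 15]  -> 2 point(s)
  x = 16: RHS = 8, y in [5, 12]  -> 2 point(s)
Affine points: 13. Add the point at infinity: total = 14.

#E(F_17) = 14


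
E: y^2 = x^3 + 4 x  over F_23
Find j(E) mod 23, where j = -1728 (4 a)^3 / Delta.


Delta = -16(4 a^3 + 27 b^2) mod 23 = 21
-1728 * (4 a)^3 = -1728 * (4*4)^3 mod 23 = 17
j = 17 * 21^(-1) mod 23 = 3

j = 3 (mod 23)


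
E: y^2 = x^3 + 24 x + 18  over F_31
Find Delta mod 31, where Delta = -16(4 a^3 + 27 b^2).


4 a^3 + 27 b^2 = 4*24^3 + 27*18^2 = 55296 + 8748 = 64044
Delta = -16 * (64044) = -1024704
Delta mod 31 = 1

Delta = 1 (mod 31)


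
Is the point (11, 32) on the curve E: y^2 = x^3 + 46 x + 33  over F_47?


Check whether y^2 = x^3 + 46 x + 33 (mod 47) for (x, y) = (11, 32).
LHS: y^2 = 32^2 mod 47 = 37
RHS: x^3 + 46 x + 33 = 11^3 + 46*11 + 33 mod 47 = 37
LHS = RHS

Yes, on the curve


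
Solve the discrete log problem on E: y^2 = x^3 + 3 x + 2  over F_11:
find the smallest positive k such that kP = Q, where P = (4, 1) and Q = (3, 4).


Enumerate multiples of P until we hit Q = (3, 4):
  1P = (4, 1)
  2P = (7, 5)
  3P = (3, 4)
Match found at i = 3.

k = 3


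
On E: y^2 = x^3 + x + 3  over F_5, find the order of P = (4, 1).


Compute successive multiples of P until we hit O:
  1P = (4, 1)
  2P = (1, 0)
  3P = (4, 4)
  4P = O

ord(P) = 4


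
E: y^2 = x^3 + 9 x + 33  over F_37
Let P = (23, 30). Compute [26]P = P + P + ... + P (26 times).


k = 26 = 11010_2 (binary, LSB first: 01011)
Double-and-add from P = (23, 30):
  bit 0 = 0: acc unchanged = O
  bit 1 = 1: acc = O + (0, 12) = (0, 12)
  bit 2 = 0: acc unchanged = (0, 12)
  bit 3 = 1: acc = (0, 12) + (27, 33) = (17, 20)
  bit 4 = 1: acc = (17, 20) + (29, 35) = (18, 25)

26P = (18, 25)


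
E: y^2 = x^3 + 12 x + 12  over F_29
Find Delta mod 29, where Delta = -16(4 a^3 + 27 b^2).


4 a^3 + 27 b^2 = 4*12^3 + 27*12^2 = 6912 + 3888 = 10800
Delta = -16 * (10800) = -172800
Delta mod 29 = 11

Delta = 11 (mod 29)


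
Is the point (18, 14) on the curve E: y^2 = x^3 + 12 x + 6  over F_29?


Check whether y^2 = x^3 + 12 x + 6 (mod 29) for (x, y) = (18, 14).
LHS: y^2 = 14^2 mod 29 = 22
RHS: x^3 + 12 x + 6 = 18^3 + 12*18 + 6 mod 29 = 22
LHS = RHS

Yes, on the curve


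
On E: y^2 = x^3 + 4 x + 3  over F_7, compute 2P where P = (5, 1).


Doubling: s = (3 x1^2 + a) / (2 y1)
s = (3*5^2 + 4) / (2*1) mod 7 = 1
x3 = s^2 - 2 x1 mod 7 = 1^2 - 2*5 = 5
y3 = s (x1 - x3) - y1 mod 7 = 1 * (5 - 5) - 1 = 6

2P = (5, 6)


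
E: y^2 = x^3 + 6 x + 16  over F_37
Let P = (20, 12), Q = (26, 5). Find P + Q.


P != Q, so use the chord formula.
s = (y2 - y1) / (x2 - x1) = (30) / (6) mod 37 = 5
x3 = s^2 - x1 - x2 mod 37 = 5^2 - 20 - 26 = 16
y3 = s (x1 - x3) - y1 mod 37 = 5 * (20 - 16) - 12 = 8

P + Q = (16, 8)


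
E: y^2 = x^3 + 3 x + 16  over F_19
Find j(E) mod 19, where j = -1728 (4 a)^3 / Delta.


Delta = -16(4 a^3 + 27 b^2) mod 19 = 8
-1728 * (4 a)^3 = -1728 * (4*3)^3 mod 19 = 18
j = 18 * 8^(-1) mod 19 = 7

j = 7 (mod 19)


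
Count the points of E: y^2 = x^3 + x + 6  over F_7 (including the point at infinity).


For each x in F_7, count y with y^2 = x^3 + 1 x + 6 mod 7:
  x = 1: RHS = 1, y in [1, 6]  -> 2 point(s)
  x = 2: RHS = 2, y in [3, 4]  -> 2 point(s)
  x = 3: RHS = 1, y in [1, 6]  -> 2 point(s)
  x = 4: RHS = 4, y in [2, 5]  -> 2 point(s)
  x = 6: RHS = 4, y in [2, 5]  -> 2 point(s)
Affine points: 10. Add the point at infinity: total = 11.

#E(F_7) = 11


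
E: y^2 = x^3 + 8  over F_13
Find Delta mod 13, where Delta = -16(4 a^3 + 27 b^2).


4 a^3 + 27 b^2 = 4*0^3 + 27*8^2 = 0 + 1728 = 1728
Delta = -16 * (1728) = -27648
Delta mod 13 = 3

Delta = 3 (mod 13)


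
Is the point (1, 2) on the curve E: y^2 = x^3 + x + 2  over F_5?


Check whether y^2 = x^3 + 1 x + 2 (mod 5) for (x, y) = (1, 2).
LHS: y^2 = 2^2 mod 5 = 4
RHS: x^3 + 1 x + 2 = 1^3 + 1*1 + 2 mod 5 = 4
LHS = RHS

Yes, on the curve


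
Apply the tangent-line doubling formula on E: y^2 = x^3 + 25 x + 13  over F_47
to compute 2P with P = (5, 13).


Doubling: s = (3 x1^2 + a) / (2 y1)
s = (3*5^2 + 25) / (2*13) mod 47 = 40
x3 = s^2 - 2 x1 mod 47 = 40^2 - 2*5 = 39
y3 = s (x1 - x3) - y1 mod 47 = 40 * (5 - 39) - 13 = 37

2P = (39, 37)


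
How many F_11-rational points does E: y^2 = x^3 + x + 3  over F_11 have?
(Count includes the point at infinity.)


For each x in F_11, count y with y^2 = x^3 + 1 x + 3 mod 11:
  x = 0: RHS = 3, y in [5, 6]  -> 2 point(s)
  x = 1: RHS = 5, y in [4, 7]  -> 2 point(s)
  x = 3: RHS = 0, y in [0]  -> 1 point(s)
  x = 4: RHS = 5, y in [4, 7]  -> 2 point(s)
  x = 5: RHS = 1, y in [1, 10]  -> 2 point(s)
  x = 6: RHS = 5, y in [4, 7]  -> 2 point(s)
  x = 7: RHS = 1, y in [1, 10]  -> 2 point(s)
  x = 9: RHS = 4, y in [2, 9]  -> 2 point(s)
  x = 10: RHS = 1, y in [1, 10]  -> 2 point(s)
Affine points: 17. Add the point at infinity: total = 18.

#E(F_11) = 18


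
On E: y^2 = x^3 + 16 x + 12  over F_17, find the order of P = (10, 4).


Compute successive multiples of P until we hit O:
  1P = (10, 4)
  2P = (6, 1)
  3P = (9, 1)
  4P = (7, 5)
  5P = (2, 16)
  6P = (3, 11)
  7P = (5, 8)
  8P = (4, 15)
  ... (continuing to 17P)
  17P = O

ord(P) = 17


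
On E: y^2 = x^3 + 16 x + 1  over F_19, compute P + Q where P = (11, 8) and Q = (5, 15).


P != Q, so use the chord formula.
s = (y2 - y1) / (x2 - x1) = (7) / (13) mod 19 = 2
x3 = s^2 - x1 - x2 mod 19 = 2^2 - 11 - 5 = 7
y3 = s (x1 - x3) - y1 mod 19 = 2 * (11 - 7) - 8 = 0

P + Q = (7, 0)


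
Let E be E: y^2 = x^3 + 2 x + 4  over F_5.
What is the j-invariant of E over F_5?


Delta = -16(4 a^3 + 27 b^2) mod 5 = 1
-1728 * (4 a)^3 = -1728 * (4*2)^3 mod 5 = 4
j = 4 * 1^(-1) mod 5 = 4

j = 4 (mod 5)


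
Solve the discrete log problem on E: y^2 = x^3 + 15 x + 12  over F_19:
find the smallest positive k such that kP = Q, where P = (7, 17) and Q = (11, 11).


Enumerate multiples of P until we hit Q = (11, 11):
  1P = (7, 17)
  2P = (16, 15)
  3P = (12, 1)
  4P = (11, 11)
Match found at i = 4.

k = 4


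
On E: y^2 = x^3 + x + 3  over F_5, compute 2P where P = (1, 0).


k = 2 = 10_2 (binary, LSB first: 01)
Double-and-add from P = (1, 0):
  bit 0 = 0: acc unchanged = O
  bit 1 = 1: acc = O + O = O

2P = O


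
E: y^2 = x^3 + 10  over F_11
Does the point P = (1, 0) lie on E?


Check whether y^2 = x^3 + 0 x + 10 (mod 11) for (x, y) = (1, 0).
LHS: y^2 = 0^2 mod 11 = 0
RHS: x^3 + 0 x + 10 = 1^3 + 0*1 + 10 mod 11 = 0
LHS = RHS

Yes, on the curve


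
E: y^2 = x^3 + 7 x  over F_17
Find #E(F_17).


For each x in F_17, count y with y^2 = x^3 + 7 x + 0 mod 17:
  x = 0: RHS = 0, y in [0]  -> 1 point(s)
  x = 1: RHS = 8, y in [5, 12]  -> 2 point(s)
  x = 7: RHS = 1, y in [1, 16]  -> 2 point(s)
  x = 10: RHS = 16, y in [4, 13]  -> 2 point(s)
  x = 16: RHS = 9, y in [3, 14]  -> 2 point(s)
Affine points: 9. Add the point at infinity: total = 10.

#E(F_17) = 10


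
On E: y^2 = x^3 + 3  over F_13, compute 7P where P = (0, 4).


k = 7 = 111_2 (binary, LSB first: 111)
Double-and-add from P = (0, 4):
  bit 0 = 1: acc = O + (0, 4) = (0, 4)
  bit 1 = 1: acc = (0, 4) + (0, 9) = O
  bit 2 = 1: acc = O + (0, 4) = (0, 4)

7P = (0, 4)


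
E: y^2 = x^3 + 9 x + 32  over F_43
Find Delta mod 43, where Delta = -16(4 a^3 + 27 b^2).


4 a^3 + 27 b^2 = 4*9^3 + 27*32^2 = 2916 + 27648 = 30564
Delta = -16 * (30564) = -489024
Delta mod 43 = 15

Delta = 15 (mod 43)


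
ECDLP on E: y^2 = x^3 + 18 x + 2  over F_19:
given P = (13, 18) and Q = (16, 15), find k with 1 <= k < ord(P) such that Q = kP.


Enumerate multiples of P until we hit Q = (16, 15):
  1P = (13, 18)
  2P = (10, 2)
  3P = (16, 4)
  4P = (16, 15)
Match found at i = 4.

k = 4


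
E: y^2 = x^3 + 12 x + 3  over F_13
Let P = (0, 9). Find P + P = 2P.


Doubling: s = (3 x1^2 + a) / (2 y1)
s = (3*0^2 + 12) / (2*9) mod 13 = 5
x3 = s^2 - 2 x1 mod 13 = 5^2 - 2*0 = 12
y3 = s (x1 - x3) - y1 mod 13 = 5 * (0 - 12) - 9 = 9

2P = (12, 9)


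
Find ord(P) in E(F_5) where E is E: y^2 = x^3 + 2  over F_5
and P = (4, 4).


Compute successive multiples of P until we hit O:
  1P = (4, 4)
  2P = (3, 2)
  3P = (2, 0)
  4P = (3, 3)
  5P = (4, 1)
  6P = O

ord(P) = 6


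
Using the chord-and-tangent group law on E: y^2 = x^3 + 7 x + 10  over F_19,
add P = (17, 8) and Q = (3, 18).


P != Q, so use the chord formula.
s = (y2 - y1) / (x2 - x1) = (10) / (5) mod 19 = 2
x3 = s^2 - x1 - x2 mod 19 = 2^2 - 17 - 3 = 3
y3 = s (x1 - x3) - y1 mod 19 = 2 * (17 - 3) - 8 = 1

P + Q = (3, 1)


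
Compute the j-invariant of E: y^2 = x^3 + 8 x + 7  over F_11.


Delta = -16(4 a^3 + 27 b^2) mod 11 = 8
-1728 * (4 a)^3 = -1728 * (4*8)^3 mod 11 = 1
j = 1 * 8^(-1) mod 11 = 7

j = 7 (mod 11)


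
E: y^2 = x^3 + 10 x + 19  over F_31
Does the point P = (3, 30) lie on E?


Check whether y^2 = x^3 + 10 x + 19 (mod 31) for (x, y) = (3, 30).
LHS: y^2 = 30^2 mod 31 = 1
RHS: x^3 + 10 x + 19 = 3^3 + 10*3 + 19 mod 31 = 14
LHS != RHS

No, not on the curve


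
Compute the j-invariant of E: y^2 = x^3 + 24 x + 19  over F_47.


Delta = -16(4 a^3 + 27 b^2) mod 47 = 33
-1728 * (4 a)^3 = -1728 * (4*24)^3 mod 47 = 41
j = 41 * 33^(-1) mod 47 = 34

j = 34 (mod 47)


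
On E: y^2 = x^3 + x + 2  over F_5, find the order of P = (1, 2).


Compute successive multiples of P until we hit O:
  1P = (1, 2)
  2P = (4, 0)
  3P = (1, 3)
  4P = O

ord(P) = 4


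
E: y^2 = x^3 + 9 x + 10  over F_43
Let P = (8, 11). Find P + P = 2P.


Doubling: s = (3 x1^2 + a) / (2 y1)
s = (3*8^2 + 9) / (2*11) mod 43 = 15
x3 = s^2 - 2 x1 mod 43 = 15^2 - 2*8 = 37
y3 = s (x1 - x3) - y1 mod 43 = 15 * (8 - 37) - 11 = 27

2P = (37, 27)


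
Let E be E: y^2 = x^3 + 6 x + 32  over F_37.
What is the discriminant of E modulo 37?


4 a^3 + 27 b^2 = 4*6^3 + 27*32^2 = 864 + 27648 = 28512
Delta = -16 * (28512) = -456192
Delta mod 37 = 18

Delta = 18 (mod 37)


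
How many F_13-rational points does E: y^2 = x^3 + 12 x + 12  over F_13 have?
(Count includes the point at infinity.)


For each x in F_13, count y with y^2 = x^3 + 12 x + 12 mod 13:
  x = 0: RHS = 12, y in [5, 8]  -> 2 point(s)
  x = 1: RHS = 12, y in [5, 8]  -> 2 point(s)
  x = 3: RHS = 10, y in [6, 7]  -> 2 point(s)
  x = 6: RHS = 1, y in [1, 12]  -> 2 point(s)
  x = 7: RHS = 10, y in [6, 7]  -> 2 point(s)
  x = 8: RHS = 9, y in [3, 10]  -> 2 point(s)
  x = 9: RHS = 4, y in [2, 11]  -> 2 point(s)
  x = 10: RHS = 1, y in [1, 12]  -> 2 point(s)
  x = 12: RHS = 12, y in [5, 8]  -> 2 point(s)
Affine points: 18. Add the point at infinity: total = 19.

#E(F_13) = 19


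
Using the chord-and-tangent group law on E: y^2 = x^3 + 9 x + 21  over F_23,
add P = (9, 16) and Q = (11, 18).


P != Q, so use the chord formula.
s = (y2 - y1) / (x2 - x1) = (2) / (2) mod 23 = 1
x3 = s^2 - x1 - x2 mod 23 = 1^2 - 9 - 11 = 4
y3 = s (x1 - x3) - y1 mod 23 = 1 * (9 - 4) - 16 = 12

P + Q = (4, 12)


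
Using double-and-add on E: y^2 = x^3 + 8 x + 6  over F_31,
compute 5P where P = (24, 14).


k = 5 = 101_2 (binary, LSB first: 101)
Double-and-add from P = (24, 14):
  bit 0 = 1: acc = O + (24, 14) = (24, 14)
  bit 1 = 0: acc unchanged = (24, 14)
  bit 2 = 1: acc = (24, 14) + (5, 4) = (7, 8)

5P = (7, 8)


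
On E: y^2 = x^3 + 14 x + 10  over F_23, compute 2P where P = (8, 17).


Doubling: s = (3 x1^2 + a) / (2 y1)
s = (3*8^2 + 14) / (2*17) mod 23 = 2
x3 = s^2 - 2 x1 mod 23 = 2^2 - 2*8 = 11
y3 = s (x1 - x3) - y1 mod 23 = 2 * (8 - 11) - 17 = 0

2P = (11, 0)


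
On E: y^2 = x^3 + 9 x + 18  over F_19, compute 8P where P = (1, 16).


k = 8 = 1000_2 (binary, LSB first: 0001)
Double-and-add from P = (1, 16):
  bit 0 = 0: acc unchanged = O
  bit 1 = 0: acc unchanged = O
  bit 2 = 0: acc unchanged = O
  bit 3 = 1: acc = O + (4, 2) = (4, 2)

8P = (4, 2)


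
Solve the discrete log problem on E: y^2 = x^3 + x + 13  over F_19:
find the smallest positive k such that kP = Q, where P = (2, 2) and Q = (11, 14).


Enumerate multiples of P until we hit Q = (11, 14):
  1P = (2, 2)
  2P = (3, 9)
  3P = (6, 8)
  4P = (18, 12)
  5P = (8, 18)
  6P = (14, 4)
  7P = (12, 9)
  8P = (11, 5)
  9P = (4, 10)
  10P = (10, 4)
  11P = (13, 0)
  12P = (10, 15)
  13P = (4, 9)
  14P = (11, 14)
Match found at i = 14.

k = 14


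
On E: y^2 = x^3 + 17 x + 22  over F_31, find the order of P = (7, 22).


Compute successive multiples of P until we hit O:
  1P = (7, 22)
  2P = (25, 18)
  3P = (9, 6)
  4P = (17, 27)
  5P = (15, 5)
  6P = (14, 20)
  7P = (24, 5)
  8P = (1, 3)
  ... (continuing to 37P)
  37P = O

ord(P) = 37


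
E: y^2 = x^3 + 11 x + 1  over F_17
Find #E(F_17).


For each x in F_17, count y with y^2 = x^3 + 11 x + 1 mod 17:
  x = 0: RHS = 1, y in [1, 16]  -> 2 point(s)
  x = 1: RHS = 13, y in [8, 9]  -> 2 point(s)
  x = 7: RHS = 13, y in [8, 9]  -> 2 point(s)
  x = 9: RHS = 13, y in [8, 9]  -> 2 point(s)
  x = 11: RHS = 8, y in [5, 12]  -> 2 point(s)
  x = 12: RHS = 8, y in [5, 12]  -> 2 point(s)
  x = 14: RHS = 9, y in [3, 14]  -> 2 point(s)
Affine points: 14. Add the point at infinity: total = 15.

#E(F_17) = 15
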